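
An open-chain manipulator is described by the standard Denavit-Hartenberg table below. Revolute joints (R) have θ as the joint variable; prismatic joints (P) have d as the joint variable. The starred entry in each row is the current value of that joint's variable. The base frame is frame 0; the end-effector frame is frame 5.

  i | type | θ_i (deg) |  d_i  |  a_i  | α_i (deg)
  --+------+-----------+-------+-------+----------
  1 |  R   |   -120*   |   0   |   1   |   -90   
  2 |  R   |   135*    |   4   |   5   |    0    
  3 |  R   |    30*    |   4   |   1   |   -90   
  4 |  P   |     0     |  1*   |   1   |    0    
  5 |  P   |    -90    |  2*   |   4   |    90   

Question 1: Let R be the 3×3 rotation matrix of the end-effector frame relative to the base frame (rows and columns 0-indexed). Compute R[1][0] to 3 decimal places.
-0.500

End-effector x-axis (col 0 of R) = (0.8660,-0.5000,-0.0000)
R[1][0] = -0.5000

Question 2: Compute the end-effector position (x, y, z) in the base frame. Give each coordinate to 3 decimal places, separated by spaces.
after link 1: o_1 = (-0.5000, -0.8660, 0.0000)
after link 2: o_2 = (4.7319, 0.1958, -3.5355)
after link 3: o_3 = (8.6789, -0.9676, -3.7944)
after link 4: o_4 = (9.2913, 0.0930, -3.0872)
after link 5: o_5 = (13.0142, -1.4587, -1.1554)

13.014 -1.459 -1.155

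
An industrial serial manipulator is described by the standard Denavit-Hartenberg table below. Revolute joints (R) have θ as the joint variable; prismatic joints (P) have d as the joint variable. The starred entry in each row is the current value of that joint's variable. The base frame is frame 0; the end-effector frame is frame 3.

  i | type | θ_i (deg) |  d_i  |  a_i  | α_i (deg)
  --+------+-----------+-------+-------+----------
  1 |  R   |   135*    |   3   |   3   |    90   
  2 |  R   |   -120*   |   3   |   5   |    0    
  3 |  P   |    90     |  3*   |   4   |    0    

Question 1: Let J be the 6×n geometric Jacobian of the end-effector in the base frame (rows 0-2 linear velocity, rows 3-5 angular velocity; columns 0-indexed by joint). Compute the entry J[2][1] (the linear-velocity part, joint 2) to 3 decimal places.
0.964

axis z_1 = (0.7071,0.7071,0.0000); lever o_n−o_1 = (3.5609,4.9244,-6.3301)
cross product → J_v[:, 1] = (-4.4761,4.4761,0.9641)
J_ω[:, 1] = z_1
entry J[2][1] = 0.9641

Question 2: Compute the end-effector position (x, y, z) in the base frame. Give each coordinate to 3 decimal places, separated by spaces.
1.440 7.046 -3.330

after link 1: o_1 = (-2.1213, 2.1213, 3.0000)
after link 2: o_2 = (1.7678, 2.4749, -1.3301)
after link 3: o_3 = (1.4396, 7.0457, -3.3301)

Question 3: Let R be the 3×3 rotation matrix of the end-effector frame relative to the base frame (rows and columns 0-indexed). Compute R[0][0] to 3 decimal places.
End-effector x-axis (col 0 of R) = (-0.6124,0.6124,-0.5000)
R[0][0] = -0.6124

-0.612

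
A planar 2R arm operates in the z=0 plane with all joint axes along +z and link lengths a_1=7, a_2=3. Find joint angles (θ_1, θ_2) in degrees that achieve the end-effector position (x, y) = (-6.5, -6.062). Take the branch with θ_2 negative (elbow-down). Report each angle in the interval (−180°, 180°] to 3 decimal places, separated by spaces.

cos θ_2 = (78.9978−7²−3²)/(2·7·3) = 0.4999; θ_2 = -60.0034° (elbow-down)
β = atan2(-6.0620,-6.5000) = -136.9969°; ψ = atan2(-2.5982,8.4998) = -16.9969°
θ_1 = β − ψ = -120.0000°

-120.000 -60.003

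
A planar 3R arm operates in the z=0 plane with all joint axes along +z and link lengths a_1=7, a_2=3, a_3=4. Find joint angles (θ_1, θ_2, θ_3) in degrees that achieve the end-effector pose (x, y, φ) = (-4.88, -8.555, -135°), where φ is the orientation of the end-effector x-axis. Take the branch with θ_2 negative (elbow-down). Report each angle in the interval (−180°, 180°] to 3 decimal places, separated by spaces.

wrist centre = target − a_3·(cos φ, sin φ) = (-2.0516, -5.7266)
cos θ_2 = (37.0026−7²−3²)/(2·7·3) = -0.4999; θ_2 = -119.9959° (elbow-down)
β = atan2(-5.7266,-2.0516) = -109.7103°; ψ = atan2(-2.5982,5.5002) = -25.2852°
θ_1 = β − ψ = -84.4252°
θ_3 = φ − θ_1 − θ_2 = 69.4211° (wrapped to (-180°,180°])

-84.425 -119.996 69.421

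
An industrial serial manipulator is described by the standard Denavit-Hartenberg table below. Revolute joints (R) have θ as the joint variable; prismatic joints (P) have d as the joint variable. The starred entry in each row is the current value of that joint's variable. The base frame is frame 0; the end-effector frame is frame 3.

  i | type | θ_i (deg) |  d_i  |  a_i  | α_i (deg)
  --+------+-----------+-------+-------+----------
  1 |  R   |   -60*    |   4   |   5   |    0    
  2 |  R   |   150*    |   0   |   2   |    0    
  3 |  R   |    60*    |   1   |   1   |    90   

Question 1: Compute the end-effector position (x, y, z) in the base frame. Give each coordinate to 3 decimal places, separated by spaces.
after link 1: o_1 = (2.5000, -4.3301, 4.0000)
after link 2: o_2 = (2.5000, -2.3301, 4.0000)
after link 3: o_3 = (1.6340, -1.8301, 5.0000)

1.634 -1.830 5.000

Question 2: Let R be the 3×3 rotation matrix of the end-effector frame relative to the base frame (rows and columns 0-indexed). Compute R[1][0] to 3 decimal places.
0.500

End-effector x-axis (col 0 of R) = (-0.8660,0.5000,0.0000)
R[1][0] = 0.5000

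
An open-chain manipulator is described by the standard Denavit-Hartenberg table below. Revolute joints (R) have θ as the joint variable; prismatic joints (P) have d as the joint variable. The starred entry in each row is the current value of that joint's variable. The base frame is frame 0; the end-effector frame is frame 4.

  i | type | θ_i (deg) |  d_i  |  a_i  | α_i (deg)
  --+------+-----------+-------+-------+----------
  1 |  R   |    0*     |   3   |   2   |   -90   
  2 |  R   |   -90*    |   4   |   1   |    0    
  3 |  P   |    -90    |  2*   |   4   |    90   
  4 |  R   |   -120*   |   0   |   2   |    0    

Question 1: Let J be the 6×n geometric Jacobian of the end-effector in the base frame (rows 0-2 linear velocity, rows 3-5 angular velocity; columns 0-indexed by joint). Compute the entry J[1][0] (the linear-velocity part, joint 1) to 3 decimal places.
axis z_0 = ẑ; lever o_n−o_0 = (-1.0000,4.2679,4.0000)
cross product → J_v[:, 0] = (-4.2679,-1.0000,0.0000)
J_ω[:, 0] = z_0
entry J[1][0] = -1.0000

-1.000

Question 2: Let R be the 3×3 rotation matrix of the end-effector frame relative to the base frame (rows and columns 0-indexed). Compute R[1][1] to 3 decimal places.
-0.500

End-effector y-axis (col 1 of R) = (-0.8660,-0.5000,0.0000)
R[1][1] = -0.5000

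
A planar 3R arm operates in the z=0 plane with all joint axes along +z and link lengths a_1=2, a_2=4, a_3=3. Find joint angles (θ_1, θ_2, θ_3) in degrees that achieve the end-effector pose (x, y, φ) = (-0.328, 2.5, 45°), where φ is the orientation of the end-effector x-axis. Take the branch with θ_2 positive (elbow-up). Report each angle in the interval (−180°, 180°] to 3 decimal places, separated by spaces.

wrist centre = target − a_3·(cos φ, sin φ) = (-2.4493, 0.3787)
cos θ_2 = (6.1426−2²−4²)/(2·2·4) = -0.8661; θ_2 = 150.0073° (elbow-up)
β = atan2(0.3787,-2.4493) = 171.2113°; ψ = atan2(1.9996,-1.4644) = 126.2169°
θ_1 = β − ψ = 44.9944°
θ_3 = φ − θ_1 − θ_2 = -150.0018° (wrapped to (-180°,180°])

44.994 150.007 -150.002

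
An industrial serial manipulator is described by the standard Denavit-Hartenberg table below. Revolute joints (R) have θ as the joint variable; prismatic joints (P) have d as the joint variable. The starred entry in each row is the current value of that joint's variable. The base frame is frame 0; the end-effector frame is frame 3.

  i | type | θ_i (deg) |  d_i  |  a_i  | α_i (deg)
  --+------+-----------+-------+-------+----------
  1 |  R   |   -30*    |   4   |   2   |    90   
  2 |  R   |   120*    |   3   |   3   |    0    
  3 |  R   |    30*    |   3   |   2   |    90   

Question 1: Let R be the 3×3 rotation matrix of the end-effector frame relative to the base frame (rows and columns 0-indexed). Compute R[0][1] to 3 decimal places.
-0.500

End-effector y-axis (col 1 of R) = (-0.5000,-0.8660,0.0000)
R[0][1] = -0.5000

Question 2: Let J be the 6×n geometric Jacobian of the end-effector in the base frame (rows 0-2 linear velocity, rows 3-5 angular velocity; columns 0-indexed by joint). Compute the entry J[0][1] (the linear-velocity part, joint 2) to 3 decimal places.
axis z_1 = (-0.5000,-0.8660,0.0000); lever o_n−o_1 = (-5.7990,-3.5801,3.5981)
cross product → J_v[:, 1] = (-3.1160,1.7990,-3.2321)
J_ω[:, 1] = z_1
entry J[0][1] = -3.1160

-3.116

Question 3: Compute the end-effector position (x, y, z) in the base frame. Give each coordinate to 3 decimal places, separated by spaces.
-4.067 -4.580 7.598

after link 1: o_1 = (1.7321, -1.0000, 4.0000)
after link 2: o_2 = (-1.0670, -2.8481, 6.5981)
after link 3: o_3 = (-4.0670, -4.5801, 7.5981)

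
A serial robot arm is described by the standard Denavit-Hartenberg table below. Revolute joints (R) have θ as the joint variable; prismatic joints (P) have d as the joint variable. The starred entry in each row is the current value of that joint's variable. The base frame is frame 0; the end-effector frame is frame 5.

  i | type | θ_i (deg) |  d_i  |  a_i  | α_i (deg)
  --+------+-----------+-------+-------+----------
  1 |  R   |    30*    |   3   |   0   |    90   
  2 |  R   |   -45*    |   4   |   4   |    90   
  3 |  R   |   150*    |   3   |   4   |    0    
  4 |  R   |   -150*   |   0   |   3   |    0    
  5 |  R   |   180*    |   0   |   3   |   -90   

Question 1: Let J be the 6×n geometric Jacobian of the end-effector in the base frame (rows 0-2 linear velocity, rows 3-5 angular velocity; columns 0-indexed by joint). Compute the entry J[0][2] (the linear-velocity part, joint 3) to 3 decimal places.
-2.957

axis z_2 = (-0.6124,-0.3536,-0.7071); lever o_n−o_2 = (-2.9584,-4.0175,0.3282)
cross product → J_v[:, 2] = (-2.9568,2.2929,1.4142)
J_ω[:, 2] = z_2
entry J[0][2] = -2.9568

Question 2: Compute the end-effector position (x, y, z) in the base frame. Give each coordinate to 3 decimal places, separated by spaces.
1.491 -6.067 0.500

after link 1: o_1 = (0.0000, 0.0000, 3.0000)
after link 2: o_2 = (4.4495, -2.0499, 0.1716)
after link 3: o_3 = (1.4911, -6.0673, 0.4997)
after link 4: o_4 = (3.3282, -5.0067, -1.6216)
after link 5: o_5 = (1.4911, -6.0673, 0.4997)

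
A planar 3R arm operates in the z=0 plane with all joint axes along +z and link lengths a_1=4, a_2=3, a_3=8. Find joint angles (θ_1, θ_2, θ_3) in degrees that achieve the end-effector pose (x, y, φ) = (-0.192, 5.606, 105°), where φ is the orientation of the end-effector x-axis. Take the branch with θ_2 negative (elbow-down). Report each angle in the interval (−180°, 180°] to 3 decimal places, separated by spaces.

wrist centre = target − a_3·(cos φ, sin φ) = (1.8786, -2.1214)
cos θ_2 = (8.0293−4²−3²)/(2·4·3) = -0.7071; θ_2 = -135.0004° (elbow-down)
β = atan2(-2.1214,1.8786) = -48.4744°; ψ = atan2(-2.1213,1.8787) = -48.4713°
θ_1 = β − ψ = -0.0031°
θ_3 = φ − θ_1 − θ_2 = -119.9966° (wrapped to (-180°,180°])

-0.003 -135.000 -119.997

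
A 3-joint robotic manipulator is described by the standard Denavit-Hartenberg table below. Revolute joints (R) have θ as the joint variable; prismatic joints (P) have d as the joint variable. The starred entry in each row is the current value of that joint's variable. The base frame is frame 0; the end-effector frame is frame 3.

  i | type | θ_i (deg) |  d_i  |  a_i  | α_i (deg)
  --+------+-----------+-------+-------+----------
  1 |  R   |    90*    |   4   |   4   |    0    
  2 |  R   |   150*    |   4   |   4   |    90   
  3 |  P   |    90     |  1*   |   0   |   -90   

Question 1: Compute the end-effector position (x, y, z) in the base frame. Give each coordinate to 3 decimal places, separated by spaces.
-2.866 1.036 8.000

after link 1: o_1 = (0.0000, 4.0000, 4.0000)
after link 2: o_2 = (-2.0000, 0.5359, 8.0000)
after link 3: o_3 = (-2.8660, 1.0359, 8.0000)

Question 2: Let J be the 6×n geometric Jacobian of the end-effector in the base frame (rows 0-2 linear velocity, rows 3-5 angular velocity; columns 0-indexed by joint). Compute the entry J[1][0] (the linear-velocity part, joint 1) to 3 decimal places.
-2.866

axis z_0 = ẑ; lever o_n−o_0 = (-2.8660,1.0359,8.0000)
cross product → J_v[:, 0] = (-1.0359,-2.8660,0.0000)
J_ω[:, 0] = z_0
entry J[1][0] = -2.8660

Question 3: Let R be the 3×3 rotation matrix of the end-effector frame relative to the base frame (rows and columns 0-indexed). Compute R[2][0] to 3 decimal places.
1.000

End-effector x-axis (col 0 of R) = (0.0000,-0.0000,1.0000)
R[2][0] = 1.0000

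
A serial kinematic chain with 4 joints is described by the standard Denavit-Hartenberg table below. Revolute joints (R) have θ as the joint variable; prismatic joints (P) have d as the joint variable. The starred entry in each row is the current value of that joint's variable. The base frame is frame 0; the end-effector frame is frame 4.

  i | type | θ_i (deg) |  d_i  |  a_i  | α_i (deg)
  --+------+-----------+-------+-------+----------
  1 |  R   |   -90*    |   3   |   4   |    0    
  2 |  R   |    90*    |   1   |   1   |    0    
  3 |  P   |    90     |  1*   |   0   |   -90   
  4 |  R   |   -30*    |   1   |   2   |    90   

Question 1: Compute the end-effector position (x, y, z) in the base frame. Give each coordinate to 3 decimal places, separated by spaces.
0.000 -2.268 6.000

after link 1: o_1 = (0.0000, -4.0000, 3.0000)
after link 2: o_2 = (1.0000, -4.0000, 4.0000)
after link 3: o_3 = (1.0000, -4.0000, 5.0000)
after link 4: o_4 = (0.0000, -2.2679, 6.0000)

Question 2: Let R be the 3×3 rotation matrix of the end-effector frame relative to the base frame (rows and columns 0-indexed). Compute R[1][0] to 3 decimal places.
End-effector x-axis (col 0 of R) = (0.0000,0.8660,0.5000)
R[1][0] = 0.8660

0.866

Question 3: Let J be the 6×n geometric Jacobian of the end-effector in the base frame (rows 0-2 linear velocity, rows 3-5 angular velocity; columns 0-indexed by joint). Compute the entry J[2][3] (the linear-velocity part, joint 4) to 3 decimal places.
-1.732

axis z_3 = (-1.0000,0.0000,0.0000); lever o_n−o_3 = (-1.0000,1.7321,1.0000)
cross product → J_v[:, 3] = (-0.0000,1.0000,-1.7321)
J_ω[:, 3] = z_3
entry J[2][3] = -1.7321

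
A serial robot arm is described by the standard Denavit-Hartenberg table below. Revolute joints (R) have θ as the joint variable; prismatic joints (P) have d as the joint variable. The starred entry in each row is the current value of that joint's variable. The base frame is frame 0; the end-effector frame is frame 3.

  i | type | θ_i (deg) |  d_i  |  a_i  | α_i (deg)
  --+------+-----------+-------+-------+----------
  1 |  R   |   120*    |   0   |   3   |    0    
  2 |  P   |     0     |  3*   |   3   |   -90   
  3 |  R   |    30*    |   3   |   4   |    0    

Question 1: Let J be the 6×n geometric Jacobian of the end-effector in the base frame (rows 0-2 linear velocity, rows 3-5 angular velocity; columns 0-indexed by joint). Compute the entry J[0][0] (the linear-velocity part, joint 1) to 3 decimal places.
axis z_0 = ẑ; lever o_n−o_0 = (-7.3301,6.6962,1.0000)
cross product → J_v[:, 0] = (-6.6962,-7.3301,0.0000)
J_ω[:, 0] = z_0
entry J[0][0] = -6.6962

-6.696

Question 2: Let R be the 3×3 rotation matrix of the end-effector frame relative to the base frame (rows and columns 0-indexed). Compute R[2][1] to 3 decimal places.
-0.866

End-effector y-axis (col 1 of R) = (0.2500,-0.4330,-0.8660)
R[2][1] = -0.8660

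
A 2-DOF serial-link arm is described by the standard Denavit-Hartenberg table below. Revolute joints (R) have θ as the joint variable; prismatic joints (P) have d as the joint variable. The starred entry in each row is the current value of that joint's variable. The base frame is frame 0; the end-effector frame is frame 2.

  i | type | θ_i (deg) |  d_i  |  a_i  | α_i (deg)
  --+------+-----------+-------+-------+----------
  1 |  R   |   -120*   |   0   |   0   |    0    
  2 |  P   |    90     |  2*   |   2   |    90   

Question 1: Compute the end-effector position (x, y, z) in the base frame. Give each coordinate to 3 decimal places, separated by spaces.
after link 1: o_1 = (0.0000, 0.0000, 0.0000)
after link 2: o_2 = (1.7321, -1.0000, 2.0000)

1.732 -1.000 2.000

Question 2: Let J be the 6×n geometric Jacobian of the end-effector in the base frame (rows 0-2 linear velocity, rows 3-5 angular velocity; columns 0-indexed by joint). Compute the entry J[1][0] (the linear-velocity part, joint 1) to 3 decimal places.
1.732

axis z_0 = ẑ; lever o_n−o_0 = (1.7321,-1.0000,2.0000)
cross product → J_v[:, 0] = (1.0000,1.7321,-0.0000)
J_ω[:, 0] = z_0
entry J[1][0] = 1.7321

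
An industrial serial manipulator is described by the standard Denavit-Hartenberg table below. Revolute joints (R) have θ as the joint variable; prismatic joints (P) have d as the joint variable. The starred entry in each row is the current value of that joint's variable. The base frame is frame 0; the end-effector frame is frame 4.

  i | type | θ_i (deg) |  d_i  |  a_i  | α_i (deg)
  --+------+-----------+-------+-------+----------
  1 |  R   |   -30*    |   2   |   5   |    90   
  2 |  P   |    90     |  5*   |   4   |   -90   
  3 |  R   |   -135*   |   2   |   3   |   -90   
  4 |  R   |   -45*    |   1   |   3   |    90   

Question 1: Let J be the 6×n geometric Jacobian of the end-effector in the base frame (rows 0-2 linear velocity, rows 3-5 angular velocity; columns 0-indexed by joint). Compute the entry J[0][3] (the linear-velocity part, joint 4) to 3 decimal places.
axis z_3 = (-0.3536,-0.6124,0.7071); lever o_n−o_3 = (-2.9407,-0.8508,-0.7929)
cross product → J_v[:, 3] = (1.0871,-2.3597,-1.5000)
J_ω[:, 3] = z_3
entry J[0][3] = 1.0871

1.087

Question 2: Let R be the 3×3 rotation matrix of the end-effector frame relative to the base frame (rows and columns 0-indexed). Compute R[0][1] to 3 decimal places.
End-effector y-axis (col 1 of R) = (-0.3536,-0.6124,0.7071)
R[0][1] = -0.3536

-0.354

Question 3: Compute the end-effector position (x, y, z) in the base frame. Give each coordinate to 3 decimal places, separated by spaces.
after link 1: o_1 = (4.3301, -2.5000, 2.0000)
after link 2: o_2 = (1.8301, -6.8301, 6.0000)
after link 3: o_3 = (-0.9626, -7.6672, 3.8787)
after link 4: o_4 = (-3.9033, -8.5180, 3.0858)

-3.903 -8.518 3.086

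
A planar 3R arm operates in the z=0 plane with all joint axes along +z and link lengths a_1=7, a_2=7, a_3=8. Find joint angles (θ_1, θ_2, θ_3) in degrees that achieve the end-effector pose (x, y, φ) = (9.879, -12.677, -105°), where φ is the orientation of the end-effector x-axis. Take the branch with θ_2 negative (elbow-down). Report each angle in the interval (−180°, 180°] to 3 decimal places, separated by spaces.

wrist centre = target − a_3·(cos φ, sin φ) = (11.9496, -4.9496)
cos θ_2 = (167.2903−7²−7²)/(2·7·7) = 0.7070; θ_2 = -45.0051° (elbow-down)
β = atan2(-4.9496,11.9496) = -22.4997°; ψ = atan2(-4.9502,11.9493) = -22.5026°
θ_1 = β − ψ = 0.0029°
θ_3 = φ − θ_1 − θ_2 = -59.9977° (wrapped to (-180°,180°])

0.003 -45.005 -59.998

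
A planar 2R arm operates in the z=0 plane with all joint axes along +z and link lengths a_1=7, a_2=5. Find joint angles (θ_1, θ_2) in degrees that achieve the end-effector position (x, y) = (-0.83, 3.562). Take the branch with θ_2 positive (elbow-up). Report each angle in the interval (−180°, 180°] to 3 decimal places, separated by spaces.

cos θ_2 = (13.3767−7²−5²)/(2·7·5) = -0.8660; θ_2 = 150.0024° (elbow-up)
β = atan2(3.5620,-0.8300) = 103.1167°; ψ = atan2(2.4998,2.6698) = 43.1171°
θ_1 = β − ψ = 59.9997°

60.000 150.002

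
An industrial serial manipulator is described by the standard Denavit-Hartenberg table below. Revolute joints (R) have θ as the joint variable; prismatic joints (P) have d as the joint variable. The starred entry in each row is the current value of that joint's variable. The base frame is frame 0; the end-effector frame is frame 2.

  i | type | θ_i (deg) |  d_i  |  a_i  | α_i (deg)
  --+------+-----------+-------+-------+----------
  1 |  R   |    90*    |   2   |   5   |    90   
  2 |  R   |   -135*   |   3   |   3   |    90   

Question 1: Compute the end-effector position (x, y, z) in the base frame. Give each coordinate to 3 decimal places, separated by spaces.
after link 1: o_1 = (0.0000, 5.0000, 2.0000)
after link 2: o_2 = (3.0000, 2.8787, -0.1213)

3.000 2.879 -0.121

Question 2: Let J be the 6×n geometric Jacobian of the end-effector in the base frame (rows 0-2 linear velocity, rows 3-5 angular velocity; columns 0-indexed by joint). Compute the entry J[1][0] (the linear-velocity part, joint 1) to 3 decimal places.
3.000

axis z_0 = ẑ; lever o_n−o_0 = (3.0000,2.8787,-0.1213)
cross product → J_v[:, 0] = (-2.8787,3.0000,0.0000)
J_ω[:, 0] = z_0
entry J[1][0] = 3.0000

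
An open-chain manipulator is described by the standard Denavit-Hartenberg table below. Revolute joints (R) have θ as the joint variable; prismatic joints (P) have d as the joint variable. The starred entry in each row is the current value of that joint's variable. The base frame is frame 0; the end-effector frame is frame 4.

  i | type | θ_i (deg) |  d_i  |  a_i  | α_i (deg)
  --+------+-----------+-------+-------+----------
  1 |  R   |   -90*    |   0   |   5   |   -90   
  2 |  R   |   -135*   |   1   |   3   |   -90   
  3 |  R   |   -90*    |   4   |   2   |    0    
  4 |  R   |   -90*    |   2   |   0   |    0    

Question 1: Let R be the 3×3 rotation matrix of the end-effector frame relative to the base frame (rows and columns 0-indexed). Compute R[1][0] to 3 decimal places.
End-effector x-axis (col 0 of R) = (0.0000,-0.7071,-0.7071)
R[1][0] = -0.7071

-0.707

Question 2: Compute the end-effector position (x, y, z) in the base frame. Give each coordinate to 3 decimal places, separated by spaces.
3.000 -7.121 6.364

after link 1: o_1 = (0.0000, -5.0000, 0.0000)
after link 2: o_2 = (1.0000, -2.8787, 2.1213)
after link 3: o_3 = (3.0000, -5.7071, 4.9497)
after link 4: o_4 = (3.0000, -7.1213, 6.3640)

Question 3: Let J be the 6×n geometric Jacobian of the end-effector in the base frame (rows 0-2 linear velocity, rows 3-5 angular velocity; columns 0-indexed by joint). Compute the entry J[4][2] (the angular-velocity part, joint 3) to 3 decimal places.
-0.707

axis z_2 = (0.0000,-0.7071,0.7071); lever o_n−o_2 = (2.0000,-4.2426,4.2426)
cross product → J_v[:, 2] = (0.0000,1.4142,1.4142)
J_ω[:, 2] = z_2
entry J[4][2] = -0.7071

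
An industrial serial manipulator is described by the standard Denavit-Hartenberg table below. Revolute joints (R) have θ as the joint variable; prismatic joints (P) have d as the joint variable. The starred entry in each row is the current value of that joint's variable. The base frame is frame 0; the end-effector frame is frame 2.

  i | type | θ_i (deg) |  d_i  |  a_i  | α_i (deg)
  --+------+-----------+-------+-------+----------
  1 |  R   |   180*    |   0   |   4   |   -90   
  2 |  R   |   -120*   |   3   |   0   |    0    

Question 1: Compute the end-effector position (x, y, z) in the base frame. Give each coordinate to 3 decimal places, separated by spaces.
after link 1: o_1 = (-4.0000, 0.0000, 0.0000)
after link 2: o_2 = (-4.0000, -3.0000, 0.0000)

-4.000 -3.000 0.000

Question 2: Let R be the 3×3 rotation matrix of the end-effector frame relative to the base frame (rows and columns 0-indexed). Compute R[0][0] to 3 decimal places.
End-effector x-axis (col 0 of R) = (0.5000,-0.0000,0.8660)
R[0][0] = 0.5000

0.500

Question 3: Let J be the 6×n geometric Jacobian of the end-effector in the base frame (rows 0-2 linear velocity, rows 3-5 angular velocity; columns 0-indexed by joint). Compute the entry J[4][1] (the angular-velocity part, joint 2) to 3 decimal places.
axis z_1 = (-0.0000,-1.0000,0.0000); lever o_n−o_1 = (0.0000,-3.0000,0.0000)
cross product → J_v[:, 1] = (0.0000,0.0000,0.0000)
J_ω[:, 1] = z_1
entry J[4][1] = -1.0000

-1.000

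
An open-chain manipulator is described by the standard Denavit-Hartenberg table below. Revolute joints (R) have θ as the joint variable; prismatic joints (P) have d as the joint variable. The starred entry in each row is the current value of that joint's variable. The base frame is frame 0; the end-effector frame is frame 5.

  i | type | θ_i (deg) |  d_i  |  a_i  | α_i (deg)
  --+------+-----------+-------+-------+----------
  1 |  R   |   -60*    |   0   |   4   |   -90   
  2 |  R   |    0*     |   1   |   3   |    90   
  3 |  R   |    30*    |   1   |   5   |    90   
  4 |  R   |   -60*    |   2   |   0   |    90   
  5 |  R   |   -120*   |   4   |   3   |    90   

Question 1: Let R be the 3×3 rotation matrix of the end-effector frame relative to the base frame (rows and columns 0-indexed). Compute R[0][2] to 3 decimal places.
-0.625

End-effector z-axis (col 2 of R) = (-0.6250,-0.2165,0.7500)
R[0][2] = -0.6250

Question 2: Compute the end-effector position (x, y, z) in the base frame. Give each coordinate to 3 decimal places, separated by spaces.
5.346 -5.437 0.299

after link 1: o_1 = (2.0000, -3.4641, 0.0000)
after link 2: o_2 = (4.3660, -5.5622, 0.0000)
after link 3: o_3 = (8.6962, -8.0622, 1.0000)
after link 4: o_4 = (7.6962, -9.7942, 1.0000)
after link 5: o_5 = (5.3457, -5.4372, 0.2990)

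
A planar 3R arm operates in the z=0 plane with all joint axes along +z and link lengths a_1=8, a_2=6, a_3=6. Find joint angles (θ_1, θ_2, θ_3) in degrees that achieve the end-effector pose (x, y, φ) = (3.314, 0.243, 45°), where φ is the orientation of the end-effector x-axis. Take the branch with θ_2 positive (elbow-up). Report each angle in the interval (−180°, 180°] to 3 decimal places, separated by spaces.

-150.006 150.002 45.004

wrist centre = target − a_3·(cos φ, sin φ) = (-0.9286, -3.9996)
cos θ_2 = (16.8595−8²−6²)/(2·8·6) = -0.8660; θ_2 = 150.0025° (elbow-up)
β = atan2(-3.9996,-0.9286) = -103.0714°; ψ = atan2(2.9998,2.8037) = 46.9349°
θ_1 = β − ψ = -150.0063°
θ_3 = φ − θ_1 − θ_2 = 45.0038° (wrapped to (-180°,180°])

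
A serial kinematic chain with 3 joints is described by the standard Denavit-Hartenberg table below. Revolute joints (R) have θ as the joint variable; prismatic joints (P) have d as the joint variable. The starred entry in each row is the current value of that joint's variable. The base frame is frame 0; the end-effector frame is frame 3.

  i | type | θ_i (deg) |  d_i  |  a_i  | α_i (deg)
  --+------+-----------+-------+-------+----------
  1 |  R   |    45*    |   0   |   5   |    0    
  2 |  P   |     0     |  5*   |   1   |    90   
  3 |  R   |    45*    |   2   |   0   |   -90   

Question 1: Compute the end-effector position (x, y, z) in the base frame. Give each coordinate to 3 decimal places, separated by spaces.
5.657 2.828 5.000

after link 1: o_1 = (3.5355, 3.5355, 0.0000)
after link 2: o_2 = (4.2426, 4.2426, 5.0000)
after link 3: o_3 = (5.6569, 2.8284, 5.0000)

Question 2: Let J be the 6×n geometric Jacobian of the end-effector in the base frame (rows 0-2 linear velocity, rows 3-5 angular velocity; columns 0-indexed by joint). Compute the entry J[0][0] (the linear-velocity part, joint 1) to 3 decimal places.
axis z_0 = ẑ; lever o_n−o_0 = (5.6569,2.8284,5.0000)
cross product → J_v[:, 0] = (-2.8284,5.6569,0.0000)
J_ω[:, 0] = z_0
entry J[0][0] = -2.8284

-2.828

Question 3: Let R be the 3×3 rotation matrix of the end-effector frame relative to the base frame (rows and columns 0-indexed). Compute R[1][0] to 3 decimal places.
0.500

End-effector x-axis (col 0 of R) = (0.5000,0.5000,0.7071)
R[1][0] = 0.5000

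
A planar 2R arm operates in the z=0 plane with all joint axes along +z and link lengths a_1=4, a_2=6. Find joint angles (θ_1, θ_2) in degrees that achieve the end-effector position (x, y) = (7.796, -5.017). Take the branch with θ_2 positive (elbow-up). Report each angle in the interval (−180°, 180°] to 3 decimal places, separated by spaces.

cos θ_2 = (85.9479−4²−6²)/(2·4·6) = 0.7072; θ_2 = 44.9886° (elbow-up)
β = atan2(-5.0170,7.7960) = -32.7627°; ψ = atan2(4.2418,8.2435) = 27.2287°
θ_1 = β − ψ = -59.9914°

-59.991 44.989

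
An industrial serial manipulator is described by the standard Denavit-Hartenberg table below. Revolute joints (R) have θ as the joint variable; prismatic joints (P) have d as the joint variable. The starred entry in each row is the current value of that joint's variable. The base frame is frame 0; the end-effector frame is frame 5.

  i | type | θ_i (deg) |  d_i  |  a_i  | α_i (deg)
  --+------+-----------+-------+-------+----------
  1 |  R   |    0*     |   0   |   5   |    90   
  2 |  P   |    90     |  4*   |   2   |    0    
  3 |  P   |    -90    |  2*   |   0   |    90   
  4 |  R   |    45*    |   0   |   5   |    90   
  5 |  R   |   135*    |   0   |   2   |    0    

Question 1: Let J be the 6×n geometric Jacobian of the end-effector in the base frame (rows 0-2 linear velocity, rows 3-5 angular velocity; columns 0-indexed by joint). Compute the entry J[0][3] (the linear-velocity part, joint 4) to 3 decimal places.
-2.536

axis z_3 = (0.0000,-0.0000,-1.0000); lever o_n−o_3 = (2.5355,-2.5355,-1.4142)
cross product → J_v[:, 3] = (-2.5355,-2.5355,0.0000)
J_ω[:, 3] = z_3
entry J[0][3] = -2.5355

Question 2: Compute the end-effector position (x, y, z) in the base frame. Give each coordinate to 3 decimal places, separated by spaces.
after link 1: o_1 = (5.0000, 0.0000, 0.0000)
after link 2: o_2 = (5.0000, -4.0000, 2.0000)
after link 3: o_3 = (5.0000, -6.0000, 2.0000)
after link 4: o_4 = (8.5355, -9.5355, 2.0000)
after link 5: o_5 = (7.5355, -8.5355, 0.5858)

7.536 -8.536 0.586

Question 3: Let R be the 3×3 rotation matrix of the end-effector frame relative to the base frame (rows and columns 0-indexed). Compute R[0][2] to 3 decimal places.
End-effector z-axis (col 2 of R) = (0.7071,0.7071,-0.0000)
R[0][2] = 0.7071

0.707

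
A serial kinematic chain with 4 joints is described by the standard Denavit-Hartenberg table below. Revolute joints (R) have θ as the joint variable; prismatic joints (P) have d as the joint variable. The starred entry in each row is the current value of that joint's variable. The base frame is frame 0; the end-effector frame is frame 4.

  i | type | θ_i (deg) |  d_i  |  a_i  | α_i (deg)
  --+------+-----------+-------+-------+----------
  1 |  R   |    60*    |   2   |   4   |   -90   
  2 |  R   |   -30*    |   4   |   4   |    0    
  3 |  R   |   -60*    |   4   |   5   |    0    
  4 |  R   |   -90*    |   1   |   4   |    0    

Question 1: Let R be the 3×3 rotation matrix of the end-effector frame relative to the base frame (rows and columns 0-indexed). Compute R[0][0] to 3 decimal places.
End-effector x-axis (col 0 of R) = (-0.5000,-0.8660,0.0000)
R[0][0] = -0.5000

-0.500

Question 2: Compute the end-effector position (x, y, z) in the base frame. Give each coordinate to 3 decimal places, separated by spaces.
-6.062 7.500 9.000

after link 1: o_1 = (2.0000, 3.4641, 2.0000)
after link 2: o_2 = (0.2679, 8.4641, 4.0000)
after link 3: o_3 = (-3.1962, 10.4641, 9.0000)
after link 4: o_4 = (-6.0622, 7.5000, 9.0000)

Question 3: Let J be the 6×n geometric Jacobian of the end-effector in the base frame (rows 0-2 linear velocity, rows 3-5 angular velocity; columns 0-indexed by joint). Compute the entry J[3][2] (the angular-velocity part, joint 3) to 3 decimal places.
-0.866

axis z_2 = (-0.8660,0.5000,0.0000); lever o_n−o_2 = (-6.3301,-0.9641,5.0000)
cross product → J_v[:, 2] = (2.5000,4.3301,4.0000)
J_ω[:, 2] = z_2
entry J[3][2] = -0.8660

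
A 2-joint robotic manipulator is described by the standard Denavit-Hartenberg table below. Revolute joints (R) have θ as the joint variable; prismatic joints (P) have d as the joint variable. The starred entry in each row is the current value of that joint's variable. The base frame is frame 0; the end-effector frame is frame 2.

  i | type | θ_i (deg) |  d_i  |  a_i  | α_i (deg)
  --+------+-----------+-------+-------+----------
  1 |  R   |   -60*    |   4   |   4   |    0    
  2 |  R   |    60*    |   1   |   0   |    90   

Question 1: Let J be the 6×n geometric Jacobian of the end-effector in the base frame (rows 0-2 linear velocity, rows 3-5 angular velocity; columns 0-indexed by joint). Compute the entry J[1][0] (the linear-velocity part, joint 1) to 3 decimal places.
2.000

axis z_0 = ẑ; lever o_n−o_0 = (2.0000,-3.4641,5.0000)
cross product → J_v[:, 0] = (3.4641,2.0000,-0.0000)
J_ω[:, 0] = z_0
entry J[1][0] = 2.0000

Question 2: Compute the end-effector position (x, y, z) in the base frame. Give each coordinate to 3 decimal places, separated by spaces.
2.000 -3.464 5.000

after link 1: o_1 = (2.0000, -3.4641, 4.0000)
after link 2: o_2 = (2.0000, -3.4641, 5.0000)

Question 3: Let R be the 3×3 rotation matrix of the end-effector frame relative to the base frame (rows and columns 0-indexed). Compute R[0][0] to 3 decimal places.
1.000

End-effector x-axis (col 0 of R) = (1.0000,0.0000,0.0000)
R[0][0] = 1.0000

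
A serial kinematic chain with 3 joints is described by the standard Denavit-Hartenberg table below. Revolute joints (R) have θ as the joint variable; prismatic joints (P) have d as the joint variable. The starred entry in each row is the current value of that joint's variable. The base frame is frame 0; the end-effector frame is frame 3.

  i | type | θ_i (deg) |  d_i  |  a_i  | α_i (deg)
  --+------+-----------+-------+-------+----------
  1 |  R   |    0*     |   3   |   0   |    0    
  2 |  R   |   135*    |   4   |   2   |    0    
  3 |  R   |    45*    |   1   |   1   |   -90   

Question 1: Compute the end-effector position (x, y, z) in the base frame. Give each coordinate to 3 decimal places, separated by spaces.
-2.414 1.414 8.000

after link 1: o_1 = (0.0000, 0.0000, 3.0000)
after link 2: o_2 = (-1.4142, 1.4142, 7.0000)
after link 3: o_3 = (-2.4142, 1.4142, 8.0000)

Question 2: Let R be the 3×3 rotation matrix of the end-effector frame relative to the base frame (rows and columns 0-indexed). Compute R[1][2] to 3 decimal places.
End-effector z-axis (col 2 of R) = (-0.0000,-1.0000,0.0000)
R[1][2] = -1.0000

-1.000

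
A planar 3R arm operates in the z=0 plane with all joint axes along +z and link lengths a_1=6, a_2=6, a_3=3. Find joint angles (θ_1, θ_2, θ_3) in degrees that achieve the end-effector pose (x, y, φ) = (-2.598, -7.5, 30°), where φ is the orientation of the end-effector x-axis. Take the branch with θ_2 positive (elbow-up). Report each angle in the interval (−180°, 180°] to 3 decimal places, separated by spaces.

wrist centre = target − a_3·(cos φ, sin φ) = (-5.1961, -9.0000)
cos θ_2 = (107.9992−6²−6²)/(2·6·6) = 0.5000; θ_2 = 60.0007° (elbow-up)
β = atan2(-9.0000,-5.1961) = -119.9996°; ψ = atan2(5.1962,8.9999) = 30.0004°
θ_1 = β − ψ = -150.0000°
θ_3 = φ − θ_1 − θ_2 = 119.9993° (wrapped to (-180°,180°])

-150.000 60.001 119.999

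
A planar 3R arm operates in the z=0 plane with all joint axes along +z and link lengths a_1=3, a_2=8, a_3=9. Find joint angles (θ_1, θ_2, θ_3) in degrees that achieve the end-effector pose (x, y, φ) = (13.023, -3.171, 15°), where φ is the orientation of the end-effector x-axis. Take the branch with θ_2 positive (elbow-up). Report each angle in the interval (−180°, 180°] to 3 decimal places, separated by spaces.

-150.005 120.000 45.005

wrist centre = target − a_3·(cos φ, sin φ) = (4.3297, -5.5004)
cos θ_2 = (49.0001−3²−8²)/(2·3·8) = -0.5000; θ_2 = 119.9999° (elbow-up)
β = atan2(-5.5004,4.3297) = -51.7916°; ψ = atan2(6.9282,-1.0000) = 98.2131°
θ_1 = β − ψ = -150.0047°
θ_3 = φ − θ_1 − θ_2 = 45.0048° (wrapped to (-180°,180°])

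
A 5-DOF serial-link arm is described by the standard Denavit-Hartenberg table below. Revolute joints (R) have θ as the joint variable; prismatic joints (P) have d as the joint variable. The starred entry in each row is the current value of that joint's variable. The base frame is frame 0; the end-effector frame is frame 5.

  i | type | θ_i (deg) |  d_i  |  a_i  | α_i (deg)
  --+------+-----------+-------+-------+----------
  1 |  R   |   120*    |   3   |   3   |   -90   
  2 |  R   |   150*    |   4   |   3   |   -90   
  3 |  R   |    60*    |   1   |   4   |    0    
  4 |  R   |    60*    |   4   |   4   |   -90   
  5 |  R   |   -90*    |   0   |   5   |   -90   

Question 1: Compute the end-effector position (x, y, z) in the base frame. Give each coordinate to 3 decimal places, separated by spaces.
after link 1: o_1 = (-1.5000, 2.5981, 3.0000)
after link 2: o_2 = (-3.6651, -1.6519, 1.5000)
after link 3: o_3 = (0.4510, -1.8529, 1.3660)
after link 4: o_4 = (3.5849, -0.3529, 5.8301)
after link 5: o_5 = (4.8349, -2.5179, 10.1603)

4.835 -2.518 10.160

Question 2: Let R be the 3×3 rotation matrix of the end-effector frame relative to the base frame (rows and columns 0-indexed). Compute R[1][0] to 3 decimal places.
End-effector x-axis (col 0 of R) = (0.2500,-0.4330,0.8660)
R[1][0] = -0.4330

-0.433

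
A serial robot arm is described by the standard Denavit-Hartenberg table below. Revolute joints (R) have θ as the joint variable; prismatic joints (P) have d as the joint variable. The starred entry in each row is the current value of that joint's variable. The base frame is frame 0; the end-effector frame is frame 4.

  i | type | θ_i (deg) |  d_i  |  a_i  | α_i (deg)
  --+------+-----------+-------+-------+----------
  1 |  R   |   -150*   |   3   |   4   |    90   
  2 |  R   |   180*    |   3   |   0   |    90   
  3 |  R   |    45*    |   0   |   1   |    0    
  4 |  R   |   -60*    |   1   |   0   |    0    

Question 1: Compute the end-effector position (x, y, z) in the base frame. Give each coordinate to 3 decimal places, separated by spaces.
after link 1: o_1 = (-3.4641, -2.0000, 3.0000)
after link 2: o_2 = (-4.9641, 0.5981, 3.0000)
after link 3: o_3 = (-4.7053, 1.5640, 3.0000)
after link 4: o_4 = (-4.7053, 1.5640, 4.0000)

-4.705 1.564 4.000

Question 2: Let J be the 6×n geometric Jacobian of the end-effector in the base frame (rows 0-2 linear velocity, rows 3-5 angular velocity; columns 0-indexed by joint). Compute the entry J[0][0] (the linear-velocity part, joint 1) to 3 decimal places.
axis z_0 = ẑ; lever o_n−o_0 = (-4.7053,1.5640,4.0000)
cross product → J_v[:, 0] = (-1.5640,-4.7053,0.0000)
J_ω[:, 0] = z_0
entry J[0][0] = -1.5640

-1.564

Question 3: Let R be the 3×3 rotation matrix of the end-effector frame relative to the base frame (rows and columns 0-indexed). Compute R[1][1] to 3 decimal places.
0.966

End-effector y-axis (col 1 of R) = (-0.2588,0.9659,0.0000)
R[1][1] = 0.9659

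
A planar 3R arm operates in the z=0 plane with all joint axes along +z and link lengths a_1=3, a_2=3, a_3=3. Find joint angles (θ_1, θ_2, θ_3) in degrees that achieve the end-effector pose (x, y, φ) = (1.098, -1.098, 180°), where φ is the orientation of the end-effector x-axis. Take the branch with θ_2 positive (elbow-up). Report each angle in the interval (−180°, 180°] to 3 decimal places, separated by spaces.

wrist centre = target − a_3·(cos φ, sin φ) = (4.0980, -1.0980)
cos θ_2 = (17.9992−3²−3²)/(2·3·3) = -0.0000; θ_2 = 90.0025° (elbow-up)
β = atan2(-1.0980,4.0980) = -14.9993°; ψ = atan2(3.0000,2.9999) = 45.0013°
θ_1 = β − ψ = -60.0005°
θ_3 = φ − θ_1 − θ_2 = 149.9980° (wrapped to (-180°,180°])

-60.001 90.003 149.998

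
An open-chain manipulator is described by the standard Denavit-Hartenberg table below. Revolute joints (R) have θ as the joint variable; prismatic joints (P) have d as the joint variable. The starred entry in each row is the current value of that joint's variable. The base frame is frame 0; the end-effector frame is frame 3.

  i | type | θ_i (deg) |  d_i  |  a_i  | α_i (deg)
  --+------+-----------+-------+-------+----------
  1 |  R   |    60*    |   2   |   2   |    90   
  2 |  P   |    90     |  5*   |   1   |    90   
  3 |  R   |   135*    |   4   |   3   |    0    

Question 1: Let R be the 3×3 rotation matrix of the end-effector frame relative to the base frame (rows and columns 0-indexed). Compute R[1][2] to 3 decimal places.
End-effector z-axis (col 2 of R) = (0.5000,0.8660,-0.0000)
R[1][2] = 0.8660

0.866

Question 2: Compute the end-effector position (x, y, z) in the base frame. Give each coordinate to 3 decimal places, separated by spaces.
9.167 1.635 0.879

after link 1: o_1 = (1.0000, 1.7321, 2.0000)
after link 2: o_2 = (5.3301, -0.7679, 3.0000)
after link 3: o_3 = (9.1672, 1.6355, 0.8787)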